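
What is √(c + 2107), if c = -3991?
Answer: 2*I*√471 ≈ 43.405*I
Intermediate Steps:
√(c + 2107) = √(-3991 + 2107) = √(-1884) = 2*I*√471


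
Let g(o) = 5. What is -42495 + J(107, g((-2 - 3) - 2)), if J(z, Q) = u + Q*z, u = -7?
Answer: -41967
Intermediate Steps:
J(z, Q) = -7 + Q*z
-42495 + J(107, g((-2 - 3) - 2)) = -42495 + (-7 + 5*107) = -42495 + (-7 + 535) = -42495 + 528 = -41967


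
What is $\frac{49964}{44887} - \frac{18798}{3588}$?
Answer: $- \frac{8519423}{2064802} \approx -4.126$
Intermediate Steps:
$\frac{49964}{44887} - \frac{18798}{3588} = 49964 \cdot \frac{1}{44887} - \frac{241}{46} = \frac{49964}{44887} - \frac{241}{46} = - \frac{8519423}{2064802}$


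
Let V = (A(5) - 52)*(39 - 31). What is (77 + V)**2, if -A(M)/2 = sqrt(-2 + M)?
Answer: 115689 + 10848*sqrt(3) ≈ 1.3448e+5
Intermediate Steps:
A(M) = -2*sqrt(-2 + M)
V = -416 - 16*sqrt(3) (V = (-2*sqrt(-2 + 5) - 52)*(39 - 31) = (-2*sqrt(3) - 52)*8 = (-52 - 2*sqrt(3))*8 = -416 - 16*sqrt(3) ≈ -443.71)
(77 + V)**2 = (77 + (-416 - 16*sqrt(3)))**2 = (-339 - 16*sqrt(3))**2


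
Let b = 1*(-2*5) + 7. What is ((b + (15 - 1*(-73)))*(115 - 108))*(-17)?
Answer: -10115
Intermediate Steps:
b = -3 (b = 1*(-10) + 7 = -10 + 7 = -3)
((b + (15 - 1*(-73)))*(115 - 108))*(-17) = ((-3 + (15 - 1*(-73)))*(115 - 108))*(-17) = ((-3 + (15 + 73))*7)*(-17) = ((-3 + 88)*7)*(-17) = (85*7)*(-17) = 595*(-17) = -10115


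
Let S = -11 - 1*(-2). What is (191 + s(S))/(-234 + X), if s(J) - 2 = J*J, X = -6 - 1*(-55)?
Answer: -274/185 ≈ -1.4811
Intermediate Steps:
S = -9 (S = -11 + 2 = -9)
X = 49 (X = -6 + 55 = 49)
s(J) = 2 + J**2 (s(J) = 2 + J*J = 2 + J**2)
(191 + s(S))/(-234 + X) = (191 + (2 + (-9)**2))/(-234 + 49) = (191 + (2 + 81))/(-185) = (191 + 83)*(-1/185) = 274*(-1/185) = -274/185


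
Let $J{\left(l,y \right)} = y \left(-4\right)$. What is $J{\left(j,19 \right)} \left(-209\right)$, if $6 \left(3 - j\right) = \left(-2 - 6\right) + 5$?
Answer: $15884$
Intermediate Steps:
$j = \frac{7}{2}$ ($j = 3 - \frac{\left(-2 - 6\right) + 5}{6} = 3 - \frac{-8 + 5}{6} = 3 - - \frac{1}{2} = 3 + \frac{1}{2} = \frac{7}{2} \approx 3.5$)
$J{\left(l,y \right)} = - 4 y$
$J{\left(j,19 \right)} \left(-209\right) = \left(-4\right) 19 \left(-209\right) = \left(-76\right) \left(-209\right) = 15884$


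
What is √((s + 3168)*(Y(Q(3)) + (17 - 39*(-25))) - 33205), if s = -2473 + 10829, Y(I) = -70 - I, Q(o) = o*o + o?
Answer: 3*√1161515 ≈ 3233.2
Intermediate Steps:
Q(o) = o + o² (Q(o) = o² + o = o + o²)
s = 8356
√((s + 3168)*(Y(Q(3)) + (17 - 39*(-25))) - 33205) = √((8356 + 3168)*((-70 - 3*(1 + 3)) + (17 - 39*(-25))) - 33205) = √(11524*((-70 - 3*4) + (17 + 975)) - 33205) = √(11524*((-70 - 1*12) + 992) - 33205) = √(11524*((-70 - 12) + 992) - 33205) = √(11524*(-82 + 992) - 33205) = √(11524*910 - 33205) = √(10486840 - 33205) = √10453635 = 3*√1161515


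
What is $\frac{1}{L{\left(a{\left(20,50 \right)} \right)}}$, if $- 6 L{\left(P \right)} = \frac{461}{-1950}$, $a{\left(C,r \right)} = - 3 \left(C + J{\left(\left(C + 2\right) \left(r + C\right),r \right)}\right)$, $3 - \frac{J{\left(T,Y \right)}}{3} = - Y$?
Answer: $\frac{11700}{461} \approx 25.38$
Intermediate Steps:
$J{\left(T,Y \right)} = 9 + 3 Y$ ($J{\left(T,Y \right)} = 9 - 3 \left(- Y\right) = 9 + 3 Y$)
$a{\left(C,r \right)} = -27 - 9 r - 3 C$ ($a{\left(C,r \right)} = - 3 \left(C + \left(9 + 3 r\right)\right) = - 3 \left(9 + C + 3 r\right) = -27 - 9 r - 3 C$)
$L{\left(P \right)} = \frac{461}{11700}$ ($L{\left(P \right)} = - \frac{461 \frac{1}{-1950}}{6} = - \frac{461 \left(- \frac{1}{1950}\right)}{6} = \left(- \frac{1}{6}\right) \left(- \frac{461}{1950}\right) = \frac{461}{11700}$)
$\frac{1}{L{\left(a{\left(20,50 \right)} \right)}} = \frac{1}{\frac{461}{11700}} = \frac{11700}{461}$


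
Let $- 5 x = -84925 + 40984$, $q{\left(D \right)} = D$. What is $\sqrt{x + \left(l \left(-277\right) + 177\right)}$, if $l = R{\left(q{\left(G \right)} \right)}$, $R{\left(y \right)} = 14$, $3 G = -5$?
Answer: $\frac{2 \sqrt{31795}}{5} \approx 71.325$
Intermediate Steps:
$G = - \frac{5}{3}$ ($G = \frac{1}{3} \left(-5\right) = - \frac{5}{3} \approx -1.6667$)
$x = \frac{43941}{5}$ ($x = - \frac{-84925 + 40984}{5} = \left(- \frac{1}{5}\right) \left(-43941\right) = \frac{43941}{5} \approx 8788.2$)
$l = 14$
$\sqrt{x + \left(l \left(-277\right) + 177\right)} = \sqrt{\frac{43941}{5} + \left(14 \left(-277\right) + 177\right)} = \sqrt{\frac{43941}{5} + \left(-3878 + 177\right)} = \sqrt{\frac{43941}{5} - 3701} = \sqrt{\frac{25436}{5}} = \frac{2 \sqrt{31795}}{5}$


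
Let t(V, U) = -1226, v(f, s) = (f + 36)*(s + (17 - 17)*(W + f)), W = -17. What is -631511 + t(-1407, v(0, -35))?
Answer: -632737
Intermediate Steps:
v(f, s) = s*(36 + f) (v(f, s) = (f + 36)*(s + (17 - 17)*(-17 + f)) = (36 + f)*(s + 0*(-17 + f)) = (36 + f)*(s + 0) = (36 + f)*s = s*(36 + f))
-631511 + t(-1407, v(0, -35)) = -631511 - 1226 = -632737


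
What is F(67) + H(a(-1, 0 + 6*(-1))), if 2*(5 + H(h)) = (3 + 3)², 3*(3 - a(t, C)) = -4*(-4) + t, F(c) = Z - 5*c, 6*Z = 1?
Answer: -1931/6 ≈ -321.83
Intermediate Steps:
Z = ⅙ (Z = (⅙)*1 = ⅙ ≈ 0.16667)
F(c) = ⅙ - 5*c
a(t, C) = -7/3 - t/3 (a(t, C) = 3 - (-4*(-4) + t)/3 = 3 - (16 + t)/3 = 3 + (-16/3 - t/3) = -7/3 - t/3)
H(h) = 13 (H(h) = -5 + (3 + 3)²/2 = -5 + (½)*6² = -5 + (½)*36 = -5 + 18 = 13)
F(67) + H(a(-1, 0 + 6*(-1))) = (⅙ - 5*67) + 13 = (⅙ - 335) + 13 = -2009/6 + 13 = -1931/6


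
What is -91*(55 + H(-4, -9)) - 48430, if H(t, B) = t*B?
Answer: -56711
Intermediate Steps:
H(t, B) = B*t
-91*(55 + H(-4, -9)) - 48430 = -91*(55 - 9*(-4)) - 48430 = -91*(55 + 36) - 48430 = -91*91 - 48430 = -8281 - 48430 = -56711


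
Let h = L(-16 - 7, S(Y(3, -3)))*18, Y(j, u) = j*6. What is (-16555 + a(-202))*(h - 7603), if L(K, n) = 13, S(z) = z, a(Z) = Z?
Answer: 123482333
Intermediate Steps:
Y(j, u) = 6*j
h = 234 (h = 13*18 = 234)
(-16555 + a(-202))*(h - 7603) = (-16555 - 202)*(234 - 7603) = -16757*(-7369) = 123482333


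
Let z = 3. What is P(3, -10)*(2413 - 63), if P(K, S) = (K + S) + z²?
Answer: 4700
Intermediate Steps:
P(K, S) = 9 + K + S (P(K, S) = (K + S) + 3² = (K + S) + 9 = 9 + K + S)
P(3, -10)*(2413 - 63) = (9 + 3 - 10)*(2413 - 63) = 2*2350 = 4700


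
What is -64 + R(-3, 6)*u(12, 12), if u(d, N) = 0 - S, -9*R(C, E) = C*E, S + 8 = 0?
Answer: -48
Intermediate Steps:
S = -8 (S = -8 + 0 = -8)
R(C, E) = -C*E/9
u(d, N) = 8 (u(d, N) = 0 - 1*(-8) = 0 + 8 = 8)
-64 + R(-3, 6)*u(12, 12) = -64 - 1/9*(-3)*6*8 = -64 + 2*8 = -64 + 16 = -48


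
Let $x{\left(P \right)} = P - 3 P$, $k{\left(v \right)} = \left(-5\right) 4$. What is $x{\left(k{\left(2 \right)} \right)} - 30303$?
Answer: $-30263$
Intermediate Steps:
$k{\left(v \right)} = -20$
$x{\left(P \right)} = - 2 P$
$x{\left(k{\left(2 \right)} \right)} - 30303 = \left(-2\right) \left(-20\right) - 30303 = 40 - 30303 = -30263$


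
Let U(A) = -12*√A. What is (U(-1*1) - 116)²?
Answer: 13312 + 2784*I ≈ 13312.0 + 2784.0*I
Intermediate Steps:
(U(-1*1) - 116)² = (-12*I - 116)² = (-116 - 12*I)²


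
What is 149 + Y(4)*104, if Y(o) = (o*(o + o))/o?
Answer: 981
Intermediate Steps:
Y(o) = 2*o (Y(o) = (o*(2*o))/o = (2*o²)/o = 2*o)
149 + Y(4)*104 = 149 + (2*4)*104 = 149 + 8*104 = 149 + 832 = 981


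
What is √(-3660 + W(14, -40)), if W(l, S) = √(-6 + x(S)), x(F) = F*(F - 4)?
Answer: √(-3660 + √1754) ≈ 60.151*I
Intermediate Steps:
x(F) = F*(-4 + F)
W(l, S) = √(-6 + S*(-4 + S))
√(-3660 + W(14, -40)) = √(-3660 + √(-6 - 40*(-4 - 40))) = √(-3660 + √(-6 - 40*(-44))) = √(-3660 + √(-6 + 1760)) = √(-3660 + √1754)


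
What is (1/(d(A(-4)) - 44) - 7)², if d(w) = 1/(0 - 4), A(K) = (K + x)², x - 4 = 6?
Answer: 1545049/31329 ≈ 49.317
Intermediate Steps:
x = 10 (x = 4 + 6 = 10)
A(K) = (10 + K)² (A(K) = (K + 10)² = (10 + K)²)
d(w) = -¼ (d(w) = 1/(-4) = -¼)
(1/(d(A(-4)) - 44) - 7)² = (1/(-¼ - 44) - 7)² = (1/(-177/4) - 7)² = (-4/177 - 7)² = (-1243/177)² = 1545049/31329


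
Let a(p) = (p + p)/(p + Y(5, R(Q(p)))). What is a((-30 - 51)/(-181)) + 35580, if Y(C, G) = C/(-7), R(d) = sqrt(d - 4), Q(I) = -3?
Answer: 6012453/169 ≈ 35577.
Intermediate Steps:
R(d) = sqrt(-4 + d)
Y(C, G) = -C/7 (Y(C, G) = C*(-1/7) = -C/7)
a(p) = 2*p/(-5/7 + p) (a(p) = (p + p)/(p - 1/7*5) = (2*p)/(p - 5/7) = (2*p)/(-5/7 + p) = 2*p/(-5/7 + p))
a((-30 - 51)/(-181)) + 35580 = 14*((-30 - 51)/(-181))/(-5 + 7*((-30 - 51)/(-181))) + 35580 = 14*(-81*(-1/181))/(-5 + 7*(-81*(-1/181))) + 35580 = 14*(81/181)/(-5 + 7*(81/181)) + 35580 = 14*(81/181)/(-5 + 567/181) + 35580 = 14*(81/181)/(-338/181) + 35580 = 14*(81/181)*(-181/338) + 35580 = -567/169 + 35580 = 6012453/169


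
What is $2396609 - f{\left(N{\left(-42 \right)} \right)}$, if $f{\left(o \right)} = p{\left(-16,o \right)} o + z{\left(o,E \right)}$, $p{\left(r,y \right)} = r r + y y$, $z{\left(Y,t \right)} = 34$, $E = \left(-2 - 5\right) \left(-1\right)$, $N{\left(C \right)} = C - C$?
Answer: $2396575$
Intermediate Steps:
$N{\left(C \right)} = 0$
$E = 7$ ($E = \left(-7\right) \left(-1\right) = 7$)
$p{\left(r,y \right)} = r^{2} + y^{2}$
$f{\left(o \right)} = 34 + o \left(256 + o^{2}\right)$ ($f{\left(o \right)} = \left(\left(-16\right)^{2} + o^{2}\right) o + 34 = \left(256 + o^{2}\right) o + 34 = o \left(256 + o^{2}\right) + 34 = 34 + o \left(256 + o^{2}\right)$)
$2396609 - f{\left(N{\left(-42 \right)} \right)} = 2396609 - \left(34 + 0 \left(256 + 0^{2}\right)\right) = 2396609 - \left(34 + 0 \left(256 + 0\right)\right) = 2396609 - \left(34 + 0 \cdot 256\right) = 2396609 - \left(34 + 0\right) = 2396609 - 34 = 2396575$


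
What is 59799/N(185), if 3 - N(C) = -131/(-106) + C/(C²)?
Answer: 1172658390/34489 ≈ 34001.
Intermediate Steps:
N(C) = 187/106 - 1/C (N(C) = 3 - (-131/(-106) + C/(C²)) = 3 - (-131*(-1/106) + C/C²) = 3 - (131/106 + 1/C) = 3 + (-131/106 - 1/C) = 187/106 - 1/C)
59799/N(185) = 59799/(187/106 - 1/185) = 59799/(34489/19610) = 59799*(19610/34489) = 1172658390/34489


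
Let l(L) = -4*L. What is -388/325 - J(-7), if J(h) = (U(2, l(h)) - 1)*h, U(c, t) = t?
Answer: 61037/325 ≈ 187.81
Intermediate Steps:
J(h) = h*(-1 - 4*h) (J(h) = (-4*h - 1)*h = (-1 - 4*h)*h = h*(-1 - 4*h))
-388/325 - J(-7) = -388/325 - (-1)*(-7)*(1 + 4*(-7)) = -388*1/325 - (-1)*(-7)*(1 - 28) = -388/325 - (-1)*(-7)*(-27) = -388/325 - 1*(-189) = -388/325 + 189 = 61037/325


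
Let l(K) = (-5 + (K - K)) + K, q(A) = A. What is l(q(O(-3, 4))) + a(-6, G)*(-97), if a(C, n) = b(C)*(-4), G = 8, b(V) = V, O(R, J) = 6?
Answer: -2327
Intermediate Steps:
l(K) = -5 + K (l(K) = (-5 + 0) + K = -5 + K)
a(C, n) = -4*C (a(C, n) = C*(-4) = -4*C)
l(q(O(-3, 4))) + a(-6, G)*(-97) = (-5 + 6) - 4*(-6)*(-97) = 1 + 24*(-97) = 1 - 2328 = -2327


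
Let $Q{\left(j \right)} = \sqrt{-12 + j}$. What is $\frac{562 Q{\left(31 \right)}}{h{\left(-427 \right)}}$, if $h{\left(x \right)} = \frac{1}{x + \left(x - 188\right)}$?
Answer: $- 585604 \sqrt{19} \approx -2.5526 \cdot 10^{6}$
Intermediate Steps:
$h{\left(x \right)} = \frac{1}{-188 + 2 x}$ ($h{\left(x \right)} = \frac{1}{x + \left(-188 + x\right)} = \frac{1}{-188 + 2 x}$)
$\frac{562 Q{\left(31 \right)}}{h{\left(-427 \right)}} = \frac{562 \sqrt{-12 + 31}}{\frac{1}{2} \frac{1}{-94 - 427}} = \frac{562 \sqrt{19}}{\frac{1}{2} \frac{1}{-521}} = \frac{562 \sqrt{19}}{\frac{1}{2} \left(- \frac{1}{521}\right)} = \frac{562 \sqrt{19}}{- \frac{1}{1042}} = 562 \sqrt{19} \left(-1042\right) = - 585604 \sqrt{19}$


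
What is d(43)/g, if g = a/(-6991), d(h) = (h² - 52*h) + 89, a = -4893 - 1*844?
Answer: -2083318/5737 ≈ -363.14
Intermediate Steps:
a = -5737 (a = -4893 - 844 = -5737)
d(h) = 89 + h² - 52*h
g = 5737/6991 (g = -5737/(-6991) = -5737*(-1/6991) = 5737/6991 ≈ 0.82063)
d(43)/g = (89 + 43² - 52*43)/(5737/6991) = (89 + 1849 - 2236)*(6991/5737) = -298*6991/5737 = -2083318/5737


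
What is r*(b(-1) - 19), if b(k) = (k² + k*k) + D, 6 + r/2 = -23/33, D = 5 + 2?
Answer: 4420/33 ≈ 133.94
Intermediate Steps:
D = 7
r = -442/33 (r = -12 + 2*(-23/33) = -12 - 46/33 = -442/33 ≈ -13.394)
b(k) = 7 + 2*k² (b(k) = (k² + k*k) + 7 = (k² + k²) + 7 = 2*k² + 7 = 7 + 2*k²)
r*(b(-1) - 19) = -442*((7 + 2*(-1)²) - 19)/33 = -442*((7 + 2*1) - 19)/33 = -442*((7 + 2) - 19)/33 = -442*(9 - 19)/33 = -442/33*(-10) = 4420/33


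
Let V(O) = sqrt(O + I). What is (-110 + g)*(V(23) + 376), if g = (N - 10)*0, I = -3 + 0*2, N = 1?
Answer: -41360 - 220*sqrt(5) ≈ -41852.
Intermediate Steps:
I = -3 (I = -3 + 0 = -3)
V(O) = sqrt(-3 + O) (V(O) = sqrt(O - 3) = sqrt(-3 + O))
g = 0 (g = (1 - 10)*0 = -9*0 = 0)
(-110 + g)*(V(23) + 376) = (-110 + 0)*(sqrt(-3 + 23) + 376) = -110*(sqrt(20) + 376) = -110*(2*sqrt(5) + 376) = -110*(376 + 2*sqrt(5)) = -41360 - 220*sqrt(5)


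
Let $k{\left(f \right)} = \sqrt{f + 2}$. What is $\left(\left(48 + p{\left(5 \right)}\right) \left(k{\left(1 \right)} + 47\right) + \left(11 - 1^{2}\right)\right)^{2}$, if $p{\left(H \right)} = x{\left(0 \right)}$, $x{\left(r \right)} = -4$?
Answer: $4323892 + 182864 \sqrt{3} \approx 4.6406 \cdot 10^{6}$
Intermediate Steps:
$p{\left(H \right)} = -4$
$k{\left(f \right)} = \sqrt{2 + f}$
$\left(\left(48 + p{\left(5 \right)}\right) \left(k{\left(1 \right)} + 47\right) + \left(11 - 1^{2}\right)\right)^{2} = \left(\left(48 - 4\right) \left(\sqrt{2 + 1} + 47\right) + \left(11 - 1^{2}\right)\right)^{2} = \left(44 \left(\sqrt{3} + 47\right) + \left(11 - 1\right)\right)^{2} = \left(44 \left(47 + \sqrt{3}\right) + \left(11 - 1\right)\right)^{2} = \left(\left(2068 + 44 \sqrt{3}\right) + 10\right)^{2} = \left(2078 + 44 \sqrt{3}\right)^{2}$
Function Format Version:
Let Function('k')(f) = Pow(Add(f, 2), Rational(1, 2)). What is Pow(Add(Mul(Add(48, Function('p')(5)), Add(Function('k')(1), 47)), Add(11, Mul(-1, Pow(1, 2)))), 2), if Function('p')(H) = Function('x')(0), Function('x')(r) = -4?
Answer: Add(4323892, Mul(182864, Pow(3, Rational(1, 2)))) ≈ 4.6406e+6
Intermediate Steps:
Function('p')(H) = -4
Function('k')(f) = Pow(Add(2, f), Rational(1, 2))
Pow(Add(Mul(Add(48, Function('p')(5)), Add(Function('k')(1), 47)), Add(11, Mul(-1, Pow(1, 2)))), 2) = Pow(Add(Mul(Add(48, -4), Add(Pow(Add(2, 1), Rational(1, 2)), 47)), Add(11, Mul(-1, Pow(1, 2)))), 2) = Pow(Add(Mul(44, Add(Pow(3, Rational(1, 2)), 47)), Add(11, Mul(-1, 1))), 2) = Pow(Add(Mul(44, Add(47, Pow(3, Rational(1, 2)))), Add(11, -1)), 2) = Pow(Add(Add(2068, Mul(44, Pow(3, Rational(1, 2)))), 10), 2) = Pow(Add(2078, Mul(44, Pow(3, Rational(1, 2)))), 2)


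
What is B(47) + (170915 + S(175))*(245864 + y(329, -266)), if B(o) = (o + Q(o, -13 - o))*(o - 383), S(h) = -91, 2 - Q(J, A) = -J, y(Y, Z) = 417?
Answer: 42070673288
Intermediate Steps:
Q(J, A) = 2 + J (Q(J, A) = 2 - (-1)*J = 2 + J)
B(o) = (-383 + o)*(2 + 2*o) (B(o) = (o + (2 + o))*(o - 383) = (2 + 2*o)*(-383 + o) = (-383 + o)*(2 + 2*o))
B(47) + (170915 + S(175))*(245864 + y(329, -266)) = (-766 - 764*47 + 2*47²) + (170915 - 91)*(245864 + 417) = (-766 - 35908 + 2*2209) + 170824*246281 = (-766 - 35908 + 4418) + 42070705544 = -32256 + 42070705544 = 42070673288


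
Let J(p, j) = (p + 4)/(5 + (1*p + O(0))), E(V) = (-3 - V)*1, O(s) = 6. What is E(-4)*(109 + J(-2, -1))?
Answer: 983/9 ≈ 109.22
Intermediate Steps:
E(V) = -3 - V
J(p, j) = (4 + p)/(11 + p) (J(p, j) = (p + 4)/(5 + (1*p + 6)) = (4 + p)/(5 + (p + 6)) = (4 + p)/(5 + (6 + p)) = (4 + p)/(11 + p))
E(-4)*(109 + J(-2, -1)) = (-3 - 1*(-4))*(109 + (4 - 2)/(11 - 2)) = (-3 + 4)*(109 + 2/9) = 1*(109 + (1/9)*2) = 1*(109 + 2/9) = 1*(983/9) = 983/9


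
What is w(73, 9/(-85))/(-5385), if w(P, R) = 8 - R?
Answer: -689/457725 ≈ -0.0015053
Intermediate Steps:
w(73, 9/(-85))/(-5385) = (8 - 9/(-85))/(-5385) = (8 - 9*(-1)/85)*(-1/5385) = (8 - 1*(-9/85))*(-1/5385) = (8 + 9/85)*(-1/5385) = (689/85)*(-1/5385) = -689/457725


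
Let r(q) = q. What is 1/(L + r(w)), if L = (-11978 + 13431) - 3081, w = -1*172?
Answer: -1/1800 ≈ -0.00055556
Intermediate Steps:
w = -172
L = -1628 (L = 1453 - 3081 = -1628)
1/(L + r(w)) = 1/(-1628 - 172) = 1/(-1800) = -1/1800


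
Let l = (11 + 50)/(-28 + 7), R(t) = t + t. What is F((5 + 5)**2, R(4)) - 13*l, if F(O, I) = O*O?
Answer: 210793/21 ≈ 10038.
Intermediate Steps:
R(t) = 2*t
l = -61/21 (l = 61/(-21) = 61*(-1/21) = -61/21 ≈ -2.9048)
F(O, I) = O**2
F((5 + 5)**2, R(4)) - 13*l = ((5 + 5)**2)**2 - 13*(-61/21) = (10**2)**2 + 793/21 = 100**2 + 793/21 = 10000 + 793/21 = 210793/21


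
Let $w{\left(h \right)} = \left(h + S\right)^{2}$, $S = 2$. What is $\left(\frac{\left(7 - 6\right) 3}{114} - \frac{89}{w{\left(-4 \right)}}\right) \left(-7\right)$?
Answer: $\frac{11823}{76} \approx 155.57$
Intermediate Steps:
$w{\left(h \right)} = \left(2 + h\right)^{2}$ ($w{\left(h \right)} = \left(h + 2\right)^{2} = \left(2 + h\right)^{2}$)
$\left(\frac{\left(7 - 6\right) 3}{114} - \frac{89}{w{\left(-4 \right)}}\right) \left(-7\right) = \left(\frac{\left(7 - 6\right) 3}{114} - \frac{89}{\left(2 - 4\right)^{2}}\right) \left(-7\right) = \left(1 \cdot 3 \cdot \frac{1}{114} - \frac{89}{\left(-2\right)^{2}}\right) \left(-7\right) = \left(3 \cdot \frac{1}{114} - \frac{89}{4}\right) \left(-7\right) = \left(\frac{1}{38} - \frac{89}{4}\right) \left(-7\right) = \left(- \frac{1689}{76}\right) \left(-7\right) = \frac{11823}{76}$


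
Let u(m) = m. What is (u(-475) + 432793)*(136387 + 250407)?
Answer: 167218008492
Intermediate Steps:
(u(-475) + 432793)*(136387 + 250407) = (-475 + 432793)*(136387 + 250407) = 432318*386794 = 167218008492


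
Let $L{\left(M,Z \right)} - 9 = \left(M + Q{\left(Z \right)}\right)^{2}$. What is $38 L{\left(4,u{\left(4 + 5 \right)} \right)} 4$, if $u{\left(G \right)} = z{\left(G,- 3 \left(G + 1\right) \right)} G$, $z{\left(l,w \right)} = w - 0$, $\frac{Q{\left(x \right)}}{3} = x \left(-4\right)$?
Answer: $1599578840$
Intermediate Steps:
$Q{\left(x \right)} = - 12 x$ ($Q{\left(x \right)} = 3 x \left(-4\right) = 3 \left(- 4 x\right) = - 12 x$)
$z{\left(l,w \right)} = w$ ($z{\left(l,w \right)} = w + 0 = w$)
$u{\left(G \right)} = G \left(-3 - 3 G\right)$ ($u{\left(G \right)} = - 3 \left(G + 1\right) G = - 3 \left(1 + G\right) G = \left(-3 - 3 G\right) G = G \left(-3 - 3 G\right)$)
$L{\left(M,Z \right)} = 9 + \left(M - 12 Z\right)^{2}$
$38 L{\left(4,u{\left(4 + 5 \right)} \right)} 4 = 38 \left(9 + \left(4 - 12 \left(- 3 \left(4 + 5\right) \left(1 + \left(4 + 5\right)\right)\right)\right)^{2}\right) 4 = 38 \left(9 + \left(4 - 12 \left(\left(-3\right) 9 \left(1 + 9\right)\right)\right)^{2}\right) 4 = 38 \left(9 + \left(4 - 12 \left(\left(-3\right) 9 \cdot 10\right)\right)^{2}\right) 4 = 38 \left(9 + \left(4 - -3240\right)^{2}\right) 4 = 38 \left(9 + \left(4 + 3240\right)^{2}\right) 4 = 38 \left(9 + 3244^{2}\right) 4 = 38 \left(9 + 10523536\right) 4 = 38 \cdot 10523545 \cdot 4 = 38 \cdot 42094180 = 1599578840$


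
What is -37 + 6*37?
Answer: 185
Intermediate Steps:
-37 + 6*37 = -37 + 222 = 185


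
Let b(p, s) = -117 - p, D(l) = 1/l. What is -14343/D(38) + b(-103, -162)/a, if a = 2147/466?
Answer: -1170194522/2147 ≈ -5.4504e+5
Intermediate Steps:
a = 2147/466 (a = 2147*(1/466) = 2147/466 ≈ 4.6073)
-14343/D(38) + b(-103, -162)/a = -14343/(1/38) + (-117 - 1*(-103))/(2147/466) = -14343/1/38 + (-117 + 103)*(466/2147) = -14343*38 - 14*466/2147 = -545034 - 6524/2147 = -1170194522/2147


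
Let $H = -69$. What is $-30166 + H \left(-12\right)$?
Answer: $-29338$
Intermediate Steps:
$-30166 + H \left(-12\right) = -30166 - -828 = -30166 + 828 = -29338$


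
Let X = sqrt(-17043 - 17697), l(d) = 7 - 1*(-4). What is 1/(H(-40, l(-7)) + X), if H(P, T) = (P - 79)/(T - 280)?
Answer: 32011/2513835301 - 434166*I*sqrt(965)/2513835301 ≈ 1.2734e-5 - 0.0053652*I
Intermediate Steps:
l(d) = 11 (l(d) = 7 + 4 = 11)
X = 6*I*sqrt(965) (X = sqrt(-34740) = 6*I*sqrt(965) ≈ 186.39*I)
H(P, T) = (-79 + P)/(-280 + T)
1/(H(-40, l(-7)) + X) = 1/((-79 - 40)/(-280 + 11) + 6*I*sqrt(965)) = 1/(-119/(-269) + 6*I*sqrt(965)) = 1/(-1/269*(-119) + 6*I*sqrt(965)) = 1/(119/269 + 6*I*sqrt(965))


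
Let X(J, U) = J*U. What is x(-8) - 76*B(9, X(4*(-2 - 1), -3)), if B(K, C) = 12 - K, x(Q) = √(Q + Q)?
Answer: -228 + 4*I ≈ -228.0 + 4.0*I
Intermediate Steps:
x(Q) = √2*√Q (x(Q) = √(2*Q) = √2*√Q)
x(-8) - 76*B(9, X(4*(-2 - 1), -3)) = √2*√(-8) - 76*(12 - 1*9) = √2*(2*I*√2) - 76*(12 - 9) = 4*I - 76*3 = 4*I - 228 = -228 + 4*I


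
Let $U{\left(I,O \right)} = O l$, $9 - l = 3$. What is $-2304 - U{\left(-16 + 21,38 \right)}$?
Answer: $-2532$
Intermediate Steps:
$l = 6$ ($l = 9 - 3 = 6$)
$U{\left(I,O \right)} = 6 O$ ($U{\left(I,O \right)} = O 6 = 6 O$)
$-2304 - U{\left(-16 + 21,38 \right)} = -2304 - 6 \cdot 38 = -2304 - 228 = -2532$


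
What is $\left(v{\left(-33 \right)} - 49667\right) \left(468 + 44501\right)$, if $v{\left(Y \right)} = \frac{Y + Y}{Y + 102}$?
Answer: $- \frac{51370921747}{23} \approx -2.2335 \cdot 10^{9}$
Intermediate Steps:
$v{\left(Y \right)} = \frac{2 Y}{102 + Y}$
$\left(v{\left(-33 \right)} - 49667\right) \left(468 + 44501\right) = \left(2 \left(-33\right) \frac{1}{102 - 33} - 49667\right) \left(468 + 44501\right) = \left(2 \left(-33\right) \frac{1}{69} - 49667\right) 44969 = \left(- \frac{22}{23} - 49667\right) 44969 = \left(- \frac{1142363}{23}\right) 44969 = - \frac{51370921747}{23}$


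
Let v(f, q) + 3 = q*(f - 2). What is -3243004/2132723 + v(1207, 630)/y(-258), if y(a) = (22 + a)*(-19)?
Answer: 1604508637345/9563129932 ≈ 167.78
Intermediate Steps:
y(a) = -418 - 19*a
v(f, q) = -3 + q*(-2 + f) (v(f, q) = -3 + q*(f - 2) = -3 + q*(-2 + f))
-3243004/2132723 + v(1207, 630)/y(-258) = -3243004/2132723 + (-3 - 2*630 + 1207*630)/(-418 - 19*(-258)) = -3243004*1/2132723 + (-3 - 1260 + 760410)/(-418 + 4902) = -3243004/2132723 + 759147/4484 = 1604508637345/9563129932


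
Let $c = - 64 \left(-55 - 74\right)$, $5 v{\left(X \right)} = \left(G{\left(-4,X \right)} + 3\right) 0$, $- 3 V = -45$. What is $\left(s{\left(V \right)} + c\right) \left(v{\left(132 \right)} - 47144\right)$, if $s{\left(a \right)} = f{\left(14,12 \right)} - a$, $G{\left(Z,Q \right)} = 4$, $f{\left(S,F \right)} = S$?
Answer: $-389173720$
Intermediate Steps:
$V = 15$ ($V = \left(- \frac{1}{3}\right) \left(-45\right) = 15$)
$s{\left(a \right)} = 14 - a$
$v{\left(X \right)} = 0$ ($v{\left(X \right)} = \frac{\left(4 + 3\right) 0}{5} = \frac{7 \cdot 0}{5} = \frac{1}{5} \cdot 0 = 0$)
$c = 8256$ ($c = \left(-64\right) \left(-129\right) = 8256$)
$\left(s{\left(V \right)} + c\right) \left(v{\left(132 \right)} - 47144\right) = \left(\left(14 - 15\right) + 8256\right) \left(0 - 47144\right) = \left(\left(14 - 15\right) + 8256\right) \left(-47144\right) = \left(-1 + 8256\right) \left(-47144\right) = 8255 \left(-47144\right) = -389173720$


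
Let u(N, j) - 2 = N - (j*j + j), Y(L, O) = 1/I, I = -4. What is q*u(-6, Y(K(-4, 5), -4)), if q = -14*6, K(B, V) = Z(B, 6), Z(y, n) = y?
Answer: 1281/4 ≈ 320.25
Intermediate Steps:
K(B, V) = B
Y(L, O) = -¼ (Y(L, O) = 1/(-4) = -¼)
u(N, j) = 2 + N - j - j² (u(N, j) = 2 + (N - (j*j + j)) = 2 + (N - (j² + j)) = 2 + (N - (j + j²)) = 2 + (N + (-j - j²)) = 2 + (N - j - j²) = 2 + N - j - j²)
q = -84
q*u(-6, Y(K(-4, 5), -4)) = -84*(2 - 6 - 1*(-¼) - (-¼)²) = -84*(2 - 6 + ¼ - 1*1/16) = -84*(2 - 6 + ¼ - 1/16) = -84*(-61/16) = 1281/4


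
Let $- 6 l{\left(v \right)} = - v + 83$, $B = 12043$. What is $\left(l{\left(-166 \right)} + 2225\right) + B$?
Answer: $\frac{28453}{2} \approx 14227.0$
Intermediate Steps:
$l{\left(v \right)} = - \frac{83}{6} + \frac{v}{6}$ ($l{\left(v \right)} = - \frac{- v + 83}{6} = - \frac{83 - v}{6} = - \frac{83}{6} + \frac{v}{6}$)
$\left(l{\left(-166 \right)} + 2225\right) + B = \left(\left(- \frac{83}{6} + \frac{1}{6} \left(-166\right)\right) + 2225\right) + 12043 = \left(\left(- \frac{83}{6} - \frac{83}{3}\right) + 2225\right) + 12043 = \left(- \frac{83}{2} + 2225\right) + 12043 = \frac{4367}{2} + 12043 = \frac{28453}{2}$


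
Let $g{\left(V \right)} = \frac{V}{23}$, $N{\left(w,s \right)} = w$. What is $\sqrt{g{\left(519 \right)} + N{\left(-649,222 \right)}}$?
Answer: $\frac{2 i \sqrt{82846}}{23} \approx 25.029 i$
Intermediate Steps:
$g{\left(V \right)} = \frac{V}{23}$ ($g{\left(V \right)} = V \frac{1}{23} = \frac{V}{23}$)
$\sqrt{g{\left(519 \right)} + N{\left(-649,222 \right)}} = \sqrt{\frac{1}{23} \cdot 519 - 649} = \sqrt{\frac{519}{23} - 649} = \sqrt{- \frac{14408}{23}} = \frac{2 i \sqrt{82846}}{23}$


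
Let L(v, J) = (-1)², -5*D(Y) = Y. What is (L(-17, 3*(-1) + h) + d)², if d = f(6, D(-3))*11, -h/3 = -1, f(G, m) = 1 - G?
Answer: 2916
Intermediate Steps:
D(Y) = -Y/5
h = 3 (h = -3*(-1) = 3)
d = -55 (d = (1 - 1*6)*11 = (1 - 6)*11 = -5*11 = -55)
L(v, J) = 1
(L(-17, 3*(-1) + h) + d)² = (1 - 55)² = (-54)² = 2916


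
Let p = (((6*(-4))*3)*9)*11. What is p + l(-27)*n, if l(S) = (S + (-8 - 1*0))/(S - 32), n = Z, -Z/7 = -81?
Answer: -400707/59 ≈ -6791.6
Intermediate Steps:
Z = 567 (Z = -7*(-81) = 567)
n = 567
l(S) = (-8 + S)/(-32 + S) (l(S) = (S + (-8 + 0))/(-32 + S) = (S - 8)/(-32 + S) = (-8 + S)/(-32 + S))
p = -7128 (p = (-24*3*9)*11 = -72*9*11 = -648*11 = -7128)
p + l(-27)*n = -7128 + ((-8 - 27)/(-32 - 27))*567 = -7128 + (-35/(-59))*567 = -7128 - 1/59*(-35)*567 = -7128 + (35/59)*567 = -7128 + 19845/59 = -400707/59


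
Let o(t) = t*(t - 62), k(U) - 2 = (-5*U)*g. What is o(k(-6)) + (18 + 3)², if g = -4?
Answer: 21681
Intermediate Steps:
k(U) = 2 + 20*U (k(U) = 2 - 5*U*(-4) = 2 + 20*U)
o(t) = t*(-62 + t)
o(k(-6)) + (18 + 3)² = (2 + 20*(-6))*(-62 + (2 + 20*(-6))) + (18 + 3)² = (2 - 120)*(-62 + (2 - 120)) + 21² = -118*(-62 - 118) + 441 = -118*(-180) + 441 = 21240 + 441 = 21681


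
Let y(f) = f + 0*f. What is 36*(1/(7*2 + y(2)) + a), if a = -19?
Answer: -2727/4 ≈ -681.75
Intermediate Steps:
y(f) = f (y(f) = f + 0 = f)
36*(1/(7*2 + y(2)) + a) = 36*(1/(7*2 + 2) - 19) = 36*(1/(14 + 2) - 19) = 36*(1/16 - 19) = 36*(-303/16) = -2727/4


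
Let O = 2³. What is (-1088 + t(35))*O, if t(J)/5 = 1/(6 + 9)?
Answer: -26104/3 ≈ -8701.3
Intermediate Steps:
t(J) = ⅓ (t(J) = 5/(6 + 9) = 5/15 = 5*(1/15) = ⅓)
O = 8
(-1088 + t(35))*O = (-1088 + ⅓)*8 = -3263/3*8 = -26104/3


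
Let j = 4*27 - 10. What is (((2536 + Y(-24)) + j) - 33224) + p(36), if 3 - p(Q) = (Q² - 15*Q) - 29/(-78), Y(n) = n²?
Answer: -2399855/78 ≈ -30767.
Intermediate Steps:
j = 98 (j = 108 - 10 = 98)
p(Q) = 205/78 - Q² + 15*Q (p(Q) = 3 - ((Q² - 15*Q) - 29/(-78)) = 3 - ((Q² - 15*Q) - 29*(-1/78)) = 3 - ((Q² - 15*Q) + 29/78) = 3 - (29/78 + Q² - 15*Q) = 3 + (-29/78 - Q² + 15*Q) = 205/78 - Q² + 15*Q)
(((2536 + Y(-24)) + j) - 33224) + p(36) = (((2536 + (-24)²) + 98) - 33224) + (205/78 - 1*36² + 15*36) = (((2536 + 576) + 98) - 33224) + (205/78 - 1*1296 + 540) = ((3112 + 98) - 33224) + (205/78 - 1296 + 540) = (3210 - 33224) - 58763/78 = -30014 - 58763/78 = -2399855/78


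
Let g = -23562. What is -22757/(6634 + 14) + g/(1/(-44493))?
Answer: 6969391328011/6648 ≈ 1.0483e+9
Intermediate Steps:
-22757/(6634 + 14) + g/(1/(-44493)) = -22757/(6634 + 14) - 23562/(1/(-44493)) = -22757/6648 - 23562/(-1/44493) = -22757*1/6648 - 23562*(-44493) = -22757/6648 + 1048344066 = 6969391328011/6648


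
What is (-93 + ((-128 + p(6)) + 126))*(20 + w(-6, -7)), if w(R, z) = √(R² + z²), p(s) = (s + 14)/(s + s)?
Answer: -5600/3 - 280*√85/3 ≈ -2727.2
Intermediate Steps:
p(s) = (14 + s)/(2*s) (p(s) = (14 + s)/((2*s)) = (14 + s)*(1/(2*s)) = (14 + s)/(2*s))
(-93 + ((-128 + p(6)) + 126))*(20 + w(-6, -7)) = (-93 + ((-128 + (½)*(14 + 6)/6) + 126))*(20 + √((-6)² + (-7)²)) = (-93 + ((-128 + (½)*(⅙)*20) + 126))*(20 + √(36 + 49)) = (-93 + ((-128 + 5/3) + 126))*(20 + √85) = (-93 + (-379/3 + 126))*(20 + √85) = (-93 - ⅓)*(20 + √85) = -280*(20 + √85)/3 = -5600/3 - 280*√85/3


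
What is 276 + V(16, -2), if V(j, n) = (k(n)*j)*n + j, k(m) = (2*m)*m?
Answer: 36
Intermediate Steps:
k(m) = 2*m**2
V(j, n) = j + 2*j*n**3 (V(j, n) = ((2*n**2)*j)*n + j = (2*j*n**2)*n + j = 2*j*n**3 + j = j + 2*j*n**3)
276 + V(16, -2) = 276 + 16*(1 + 2*(-2)**3) = 276 + 16*(1 + 2*(-8)) = 276 + 16*(1 - 16) = 276 + 16*(-15) = 276 - 240 = 36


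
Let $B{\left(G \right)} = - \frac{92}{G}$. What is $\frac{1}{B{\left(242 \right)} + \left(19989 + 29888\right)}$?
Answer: $\frac{121}{6035071} \approx 2.0049 \cdot 10^{-5}$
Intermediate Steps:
$\frac{1}{B{\left(242 \right)} + \left(19989 + 29888\right)} = \frac{1}{- \frac{92}{242} + \left(19989 + 29888\right)} = \frac{1}{\left(-92\right) \frac{1}{242} + 49877} = \frac{1}{- \frac{46}{121} + 49877} = \frac{1}{\frac{6035071}{121}} = \frac{121}{6035071}$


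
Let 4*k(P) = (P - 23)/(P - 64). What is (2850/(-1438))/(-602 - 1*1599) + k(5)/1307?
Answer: 234014721/244065575294 ≈ 0.00095882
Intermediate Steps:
k(P) = (-23 + P)/(4*(-64 + P)) (k(P) = ((P - 23)/(P - 64))/4 = ((-23 + P)/(-64 + P))/4 = (-23 + P)/(4*(-64 + P)))
(2850/(-1438))/(-602 - 1*1599) + k(5)/1307 = (2850/(-1438))/(-602 - 1*1599) + ((-23 + 5)/(4*(-64 + 5)))/1307 = (2850*(-1/1438))/(-602 - 1599) + ((¼)*(-18)/(-59))*(1/1307) = -1425/719/(-2201) + ((¼)*(-1/59)*(-18))*(1/1307) = -1425/719*(-1/2201) + (9/118)*(1/1307) = 1425/1582519 + 9/154226 = 234014721/244065575294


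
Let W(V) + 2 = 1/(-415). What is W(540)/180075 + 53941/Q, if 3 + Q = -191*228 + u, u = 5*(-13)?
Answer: -1343702619507/1086490916000 ≈ -1.2367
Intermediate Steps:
u = -65
W(V) = -831/415 (W(V) = -2 + 1/(-415) = -2 - 1/415 = -831/415)
Q = -43616 (Q = -3 + (-191*228 - 65) = -3 + (-43548 - 65) = -3 - 43613 = -43616)
W(540)/180075 + 53941/Q = -831/415/180075 + 53941/(-43616) = -831/415*1/180075 + 53941*(-1/43616) = -277/24910375 - 53941/43616 = -1343702619507/1086490916000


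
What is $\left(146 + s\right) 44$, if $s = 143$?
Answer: $12716$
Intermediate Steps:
$\left(146 + s\right) 44 = \left(146 + 143\right) 44 = 289 \cdot 44 = 12716$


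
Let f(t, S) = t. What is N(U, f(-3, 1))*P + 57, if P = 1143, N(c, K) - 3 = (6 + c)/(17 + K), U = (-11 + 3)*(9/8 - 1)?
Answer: 54519/14 ≈ 3894.2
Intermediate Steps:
U = -1 (U = -8*(9*(⅛) - 1) = -8*(9/8 - 1) = -8*⅛ = -1)
N(c, K) = 3 + (6 + c)/(17 + K)
N(U, f(-3, 1))*P + 57 = ((57 - 1 + 3*(-3))/(17 - 3))*1143 + 57 = ((57 - 1 - 9)/14)*1143 + 57 = ((1/14)*47)*1143 + 57 = (47/14)*1143 + 57 = 53721/14 + 57 = 54519/14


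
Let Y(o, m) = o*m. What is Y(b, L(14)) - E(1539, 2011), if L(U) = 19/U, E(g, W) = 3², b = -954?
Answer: -9126/7 ≈ -1303.7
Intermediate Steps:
E(g, W) = 9
Y(o, m) = m*o
Y(b, L(14)) - E(1539, 2011) = (19/14)*(-954) - 1*9 = (19*(1/14))*(-954) - 9 = (19/14)*(-954) - 9 = -9063/7 - 9 = -9126/7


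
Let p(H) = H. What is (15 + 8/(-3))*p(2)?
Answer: 74/3 ≈ 24.667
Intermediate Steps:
(15 + 8/(-3))*p(2) = (15 + 8/(-3))*2 = (15 + 8*(-⅓))*2 = (15 - 8/3)*2 = (37/3)*2 = 74/3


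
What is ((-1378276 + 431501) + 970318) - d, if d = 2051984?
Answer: -2028441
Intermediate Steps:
((-1378276 + 431501) + 970318) - d = ((-1378276 + 431501) + 970318) - 1*2051984 = (-946775 + 970318) - 2051984 = 23543 - 2051984 = -2028441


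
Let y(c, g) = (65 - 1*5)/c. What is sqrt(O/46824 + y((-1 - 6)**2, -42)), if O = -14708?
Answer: sqrt(6112721022)/81942 ≈ 0.95414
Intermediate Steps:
y(c, g) = 60/c (y(c, g) = (65 - 5)/c = 60/c)
sqrt(O/46824 + y((-1 - 6)**2, -42)) = sqrt(-14708/46824 + 60/((-1 - 6)**2)) = sqrt(-14708*1/46824 + 60/((-7)**2)) = sqrt(-3677/11706 + 60/49) = sqrt(522187/573594) = sqrt(6112721022)/81942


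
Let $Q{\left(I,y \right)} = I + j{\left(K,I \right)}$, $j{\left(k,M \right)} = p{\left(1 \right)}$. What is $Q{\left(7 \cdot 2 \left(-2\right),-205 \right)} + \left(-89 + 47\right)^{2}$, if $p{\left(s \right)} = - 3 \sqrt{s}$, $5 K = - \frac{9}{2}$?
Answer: $1733$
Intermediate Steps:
$K = - \frac{9}{10}$ ($K = \frac{\left(-9\right) \frac{1}{2}}{5} = \frac{1}{5} \left(- \frac{9}{2}\right) = - \frac{9}{10} \approx -0.9$)
$j{\left(k,M \right)} = -3$ ($j{\left(k,M \right)} = - 3 \sqrt{1} = \left(-3\right) 1 = -3$)
$Q{\left(I,y \right)} = -3 + I$ ($Q{\left(I,y \right)} = I - 3 = -3 + I$)
$Q{\left(7 \cdot 2 \left(-2\right),-205 \right)} + \left(-89 + 47\right)^{2} = \left(-3 + 7 \cdot 2 \left(-2\right)\right) + \left(-89 + 47\right)^{2} = \left(-3 + 14 \left(-2\right)\right) + \left(-42\right)^{2} = \left(-3 - 28\right) + 1764 = -31 + 1764 = 1733$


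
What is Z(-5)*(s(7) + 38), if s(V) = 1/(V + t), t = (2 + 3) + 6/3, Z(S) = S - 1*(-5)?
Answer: 0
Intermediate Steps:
Z(S) = 5 + S (Z(S) = S + 5 = 5 + S)
t = 7 (t = 5 + 6*(⅓) = 5 + 2 = 7)
s(V) = 1/(7 + V) (s(V) = 1/(V + 7) = 1/(7 + V))
Z(-5)*(s(7) + 38) = (5 - 5)*(1/(7 + 7) + 38) = 0*(1/14 + 38) = 0*(533/14) = 0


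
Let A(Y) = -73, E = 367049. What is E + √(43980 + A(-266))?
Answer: 367049 + 23*√83 ≈ 3.6726e+5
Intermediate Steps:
E + √(43980 + A(-266)) = 367049 + √(43980 - 73) = 367049 + √43907 = 367049 + 23*√83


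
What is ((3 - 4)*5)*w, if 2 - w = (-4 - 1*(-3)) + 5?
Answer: 10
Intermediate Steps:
w = -2 (w = 2 - ((-4 - 1*(-3)) + 5) = 2 - ((-4 + 3) + 5) = 2 - (-1 + 5) = 2 - 1*4 = 2 - 4 = -2)
((3 - 4)*5)*w = ((3 - 4)*5)*(-2) = -1*5*(-2) = -5*(-2) = 10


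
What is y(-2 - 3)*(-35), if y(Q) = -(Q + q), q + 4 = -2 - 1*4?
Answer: -525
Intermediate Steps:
q = -10 (q = -4 + (-2 - 1*4) = -4 + (-2 - 4) = -4 - 6 = -10)
y(Q) = 10 - Q (y(Q) = -(Q - 10) = -(-10 + Q) = 10 - Q)
y(-2 - 3)*(-35) = (10 - (-2 - 3))*(-35) = (10 - 1*(-5))*(-35) = (10 + 5)*(-35) = 15*(-35) = -525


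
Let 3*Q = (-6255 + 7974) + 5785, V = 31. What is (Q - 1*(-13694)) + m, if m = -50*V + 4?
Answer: 43948/3 ≈ 14649.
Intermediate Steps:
Q = 7504/3 (Q = ((-6255 + 7974) + 5785)/3 = (1719 + 5785)/3 = (⅓)*7504 = 7504/3 ≈ 2501.3)
m = -1546 (m = -50*31 + 4 = -1550 + 4 = -1546)
(Q - 1*(-13694)) + m = (7504/3 - 1*(-13694)) - 1546 = (7504/3 + 13694) - 1546 = 48586/3 - 1546 = 43948/3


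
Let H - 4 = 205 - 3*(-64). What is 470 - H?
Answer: 69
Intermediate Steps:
H = 401 (H = 4 + (205 - 3*(-64)) = 4 + (205 + 192) = 4 + 397 = 401)
470 - H = 470 - 1*401 = 470 - 401 = 69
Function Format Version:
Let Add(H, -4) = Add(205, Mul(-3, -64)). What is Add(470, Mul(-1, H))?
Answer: 69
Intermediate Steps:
H = 401 (H = Add(4, Add(205, Mul(-3, -64))) = Add(4, Add(205, 192)) = Add(4, 397) = 401)
Add(470, Mul(-1, H)) = Add(470, Mul(-1, 401)) = Add(470, -401) = 69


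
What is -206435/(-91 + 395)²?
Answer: -10865/4864 ≈ -2.2338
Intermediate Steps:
-206435/(-91 + 395)² = -206435/(304²) = -206435/92416 = -206435*1/92416 = -10865/4864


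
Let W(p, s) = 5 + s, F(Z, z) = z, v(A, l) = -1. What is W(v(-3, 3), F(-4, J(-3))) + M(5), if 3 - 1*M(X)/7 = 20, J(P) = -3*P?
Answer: -105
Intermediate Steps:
M(X) = -119 (M(X) = 21 - 7*20 = 21 - 140 = -119)
W(v(-3, 3), F(-4, J(-3))) + M(5) = (5 - 3*(-3)) - 119 = (5 + 9) - 119 = 14 - 119 = -105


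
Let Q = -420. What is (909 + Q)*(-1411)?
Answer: -689979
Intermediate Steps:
(909 + Q)*(-1411) = (909 - 420)*(-1411) = 489*(-1411) = -689979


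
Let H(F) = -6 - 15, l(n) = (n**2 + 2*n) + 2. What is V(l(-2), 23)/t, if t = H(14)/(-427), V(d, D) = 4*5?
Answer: 1220/3 ≈ 406.67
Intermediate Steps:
l(n) = 2 + n**2 + 2*n
V(d, D) = 20
H(F) = -21
t = 3/61 (t = -21/(-427) = -21*(-1/427) = 3/61 ≈ 0.049180)
V(l(-2), 23)/t = 20/(3/61) = 20*(61/3) = 1220/3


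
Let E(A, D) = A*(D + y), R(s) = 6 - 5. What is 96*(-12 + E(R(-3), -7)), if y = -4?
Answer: -2208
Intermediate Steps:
R(s) = 1
E(A, D) = A*(-4 + D) (E(A, D) = A*(D - 4) = A*(-4 + D))
96*(-12 + E(R(-3), -7)) = 96*(-12 + 1*(-4 - 7)) = 96*(-12 + 1*(-11)) = 96*(-12 - 11) = 96*(-23) = -2208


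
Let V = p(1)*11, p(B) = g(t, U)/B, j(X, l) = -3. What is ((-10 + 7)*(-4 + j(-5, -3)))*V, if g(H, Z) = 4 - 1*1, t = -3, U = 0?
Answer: 693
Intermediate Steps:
g(H, Z) = 3 (g(H, Z) = 4 - 1 = 3)
p(B) = 3/B
V = 33 (V = (3/1)*11 = (3*1)*11 = 3*11 = 33)
((-10 + 7)*(-4 + j(-5, -3)))*V = ((-10 + 7)*(-4 - 3))*33 = -3*(-7)*33 = 21*33 = 693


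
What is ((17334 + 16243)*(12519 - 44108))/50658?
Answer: -1060663853/50658 ≈ -20938.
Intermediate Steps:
((17334 + 16243)*(12519 - 44108))/50658 = (33577*(-31589))*(1/50658) = -1060663853*1/50658 = -1060663853/50658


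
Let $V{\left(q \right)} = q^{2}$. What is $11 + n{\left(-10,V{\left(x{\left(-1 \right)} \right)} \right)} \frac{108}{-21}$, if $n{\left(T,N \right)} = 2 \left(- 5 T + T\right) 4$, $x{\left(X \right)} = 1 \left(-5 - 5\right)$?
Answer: $- \frac{11443}{7} \approx -1634.7$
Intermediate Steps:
$x{\left(X \right)} = -10$ ($x{\left(X \right)} = 1 \left(-10\right) = -10$)
$n{\left(T,N \right)} = - 32 T$ ($n{\left(T,N \right)} = 2 \left(- 4 T\right) 4 = - 8 T 4 = - 32 T$)
$11 + n{\left(-10,V{\left(x{\left(-1 \right)} \right)} \right)} \frac{108}{-21} = 11 + \left(-32\right) \left(-10\right) \frac{108}{-21} = 11 + 320 \cdot 108 \left(- \frac{1}{21}\right) = 11 + 320 \left(- \frac{36}{7}\right) = 11 - \frac{11520}{7} = - \frac{11443}{7}$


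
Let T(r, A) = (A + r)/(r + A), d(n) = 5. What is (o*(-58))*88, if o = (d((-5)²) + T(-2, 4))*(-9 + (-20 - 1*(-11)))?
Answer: 551232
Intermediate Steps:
T(r, A) = 1 (T(r, A) = (A + r)/(A + r) = 1)
o = -108 (o = (5 + 1)*(-9 + (-20 - 1*(-11))) = 6*(-9 + (-20 + 11)) = 6*(-9 - 9) = 6*(-18) = -108)
(o*(-58))*88 = -108*(-58)*88 = 6264*88 = 551232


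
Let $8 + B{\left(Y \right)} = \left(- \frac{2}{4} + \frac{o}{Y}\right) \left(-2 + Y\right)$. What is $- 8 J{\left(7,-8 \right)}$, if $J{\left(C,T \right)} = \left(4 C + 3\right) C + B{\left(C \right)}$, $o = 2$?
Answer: $- \frac{11644}{7} \approx -1663.4$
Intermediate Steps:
$B{\left(Y \right)} = -8 + \left(-2 + Y\right) \left(- \frac{1}{2} + \frac{2}{Y}\right)$ ($B{\left(Y \right)} = -8 + \left(- \frac{2}{4} + \frac{2}{Y}\right) \left(-2 + Y\right) = -8 + \left(\left(-2\right) \frac{1}{4} + \frac{2}{Y}\right) \left(-2 + Y\right) = -8 + \left(- \frac{1}{2} + \frac{2}{Y}\right) \left(-2 + Y\right) = -8 + \left(-2 + Y\right) \left(- \frac{1}{2} + \frac{2}{Y}\right)$)
$J{\left(C,T \right)} = -5 - \frac{4}{C} - \frac{C}{2} + C \left(3 + 4 C\right)$ ($J{\left(C,T \right)} = \left(4 C + 3\right) C - \left(5 + \frac{C}{2} + \frac{4}{C}\right) = \left(3 + 4 C\right) C - \left(5 + \frac{C}{2} + \frac{4}{C}\right) = C \left(3 + 4 C\right) - \left(5 + \frac{C}{2} + \frac{4}{C}\right) = -5 - \frac{4}{C} - \frac{C}{2} + C \left(3 + 4 C\right)$)
$- 8 J{\left(7,-8 \right)} = - 8 \left(-5 - \frac{4}{7} + 4 \cdot 7^{2} + \frac{5}{2} \cdot 7\right) = - 8 \left(-5 - \frac{4}{7} + 4 \cdot 49 + \frac{35}{2}\right) = - 8 \left(-5 - \frac{4}{7} + 196 + \frac{35}{2}\right) = \left(-8\right) \frac{2911}{14} = - \frac{11644}{7}$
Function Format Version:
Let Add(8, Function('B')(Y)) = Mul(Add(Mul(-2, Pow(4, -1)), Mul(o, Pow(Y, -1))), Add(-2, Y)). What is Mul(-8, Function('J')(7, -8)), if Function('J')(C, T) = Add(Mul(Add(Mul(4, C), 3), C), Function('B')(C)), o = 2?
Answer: Rational(-11644, 7) ≈ -1663.4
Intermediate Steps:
Function('B')(Y) = Add(-8, Mul(Add(-2, Y), Add(Rational(-1, 2), Mul(2, Pow(Y, -1))))) (Function('B')(Y) = Add(-8, Mul(Add(Mul(-2, Pow(4, -1)), Mul(2, Pow(Y, -1))), Add(-2, Y))) = Add(-8, Mul(Add(Mul(-2, Rational(1, 4)), Mul(2, Pow(Y, -1))), Add(-2, Y))) = Add(-8, Mul(Add(Rational(-1, 2), Mul(2, Pow(Y, -1))), Add(-2, Y))) = Add(-8, Mul(Add(-2, Y), Add(Rational(-1, 2), Mul(2, Pow(Y, -1))))))
Function('J')(C, T) = Add(-5, Mul(-4, Pow(C, -1)), Mul(Rational(-1, 2), C), Mul(C, Add(3, Mul(4, C)))) (Function('J')(C, T) = Add(Mul(Add(Mul(4, C), 3), C), Add(-5, Mul(-4, Pow(C, -1)), Mul(Rational(-1, 2), C))) = Add(Mul(Add(3, Mul(4, C)), C), Add(-5, Mul(-4, Pow(C, -1)), Mul(Rational(-1, 2), C))) = Add(Mul(C, Add(3, Mul(4, C))), Add(-5, Mul(-4, Pow(C, -1)), Mul(Rational(-1, 2), C))) = Add(-5, Mul(-4, Pow(C, -1)), Mul(Rational(-1, 2), C), Mul(C, Add(3, Mul(4, C)))))
Mul(-8, Function('J')(7, -8)) = Mul(-8, Add(-5, Mul(-4, Pow(7, -1)), Mul(4, Pow(7, 2)), Mul(Rational(5, 2), 7))) = Mul(-8, Add(-5, Mul(-4, Rational(1, 7)), Mul(4, 49), Rational(35, 2))) = Mul(-8, Add(-5, Rational(-4, 7), 196, Rational(35, 2))) = Mul(-8, Rational(2911, 14)) = Rational(-11644, 7)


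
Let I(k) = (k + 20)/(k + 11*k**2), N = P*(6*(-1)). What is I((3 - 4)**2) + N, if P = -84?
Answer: 2023/4 ≈ 505.75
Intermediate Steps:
N = 504 (N = -504*(-1) = -84*(-6) = 504)
I(k) = (20 + k)/(k + 11*k**2)
I((3 - 4)**2) + N = (20 + (3 - 4)**2)/(((3 - 4)**2)*(1 + 11*(3 - 4)**2)) + 504 = (20 + (-1)**2)/(((-1)**2)*(1 + 11*(-1)**2)) + 504 = (20 + 1)/(1*(1 + 11*1)) + 504 = 1*21/(1 + 11) + 504 = 1*21/12 + 504 = 1*(1/12)*21 + 504 = 7/4 + 504 = 2023/4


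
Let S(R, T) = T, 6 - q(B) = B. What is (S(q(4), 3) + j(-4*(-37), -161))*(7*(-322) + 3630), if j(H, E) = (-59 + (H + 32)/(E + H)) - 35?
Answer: -1875488/13 ≈ -1.4427e+5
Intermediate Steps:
q(B) = 6 - B
j(H, E) = -94 + (32 + H)/(E + H) (j(H, E) = (-59 + (32 + H)/(E + H)) - 35 = -94 + (32 + H)/(E + H))
(S(q(4), 3) + j(-4*(-37), -161))*(7*(-322) + 3630) = (3 + (32 - 94*(-161) - (-372)*(-37))/(-161 - 4*(-37)))*(7*(-322) + 3630) = (3 + (32 + 15134 - 93*148)/(-161 + 148))*(-2254 + 3630) = (3 + (32 + 15134 - 13764)/(-13))*1376 = (3 - 1/13*1402)*1376 = (3 - 1402/13)*1376 = -1363/13*1376 = -1875488/13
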